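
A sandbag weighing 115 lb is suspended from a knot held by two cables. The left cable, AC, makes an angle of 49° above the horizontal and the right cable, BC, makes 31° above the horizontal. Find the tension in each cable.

ΣF_x = 0: −T_AC·cos49° + T_BC·cos31° = 0 → T_BC = 0.76538·T_AC.
ΣF_y = 0: T_AC·sin49° + T_BC·sin31° = 115.
Substitute: T_AC·(0.75471 + 0.76538·0.515038) = 115 → T_AC = 100.095 ≈ 100.1 lb.
Then T_BC = 0.76538 × 100.095 = 76.61 lb.

T_AC = 100.1 lb, T_BC = 76.61 lb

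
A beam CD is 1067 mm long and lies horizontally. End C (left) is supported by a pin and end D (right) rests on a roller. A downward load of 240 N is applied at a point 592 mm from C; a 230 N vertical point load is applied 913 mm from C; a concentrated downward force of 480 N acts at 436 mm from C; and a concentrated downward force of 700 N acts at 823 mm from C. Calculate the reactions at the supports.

ΣM about C: D_y·1067 − 240·592 − 230·913 − 480·436 − 700·823 = 0 → D_y = 1137450/1067 = 1066.03 ≈ 1066 N.
ΣF_y = 0: C_y + 1066.03 − 240 − 230 − 480 − 700 = 0 → C_y = 584.0 N.
ΣF_x = 0: no horizontal applied forces, so C_x = 0.

C_x = 0, C_y = 584.0 N, D_y = 1066 N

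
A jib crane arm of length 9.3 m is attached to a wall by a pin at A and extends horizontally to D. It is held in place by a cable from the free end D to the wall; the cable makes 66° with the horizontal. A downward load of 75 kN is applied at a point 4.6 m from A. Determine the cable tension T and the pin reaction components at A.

T = 40.61 kN, A_x = 16.52 kN, A_y = 37.90 kN

ΣM about A: T·sin66°·9.3 − 75·4.6 = 0 → T = 345/(9.3·0.913545) = 40.6075 ≈ 40.61 kN.
ΣF_x = 0: A_x − T·cos66° = 0 → A_x = 40.6075 × 0.406737 = 16.52 kN.
ΣF_y = 0: A_y + T·sin66° − 75 = 0 → A_y = 75 − 40.6075 × 0.913545 = 37.90 kN.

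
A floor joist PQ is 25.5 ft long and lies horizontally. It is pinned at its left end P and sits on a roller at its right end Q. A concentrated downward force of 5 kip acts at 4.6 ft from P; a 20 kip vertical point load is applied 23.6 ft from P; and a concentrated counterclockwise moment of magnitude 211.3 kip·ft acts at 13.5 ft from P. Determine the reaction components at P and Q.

Taking moments about P: Q_y·25.5 − 5·4.6 − 20·23.6 + 211.3 = 0 → Q_y = 283.7/25.5 = 11.1255 ≈ 11.13 kip.
ΣF_y = 0: P_y + 11.1255 − 5 − 20 = 0 → P_y = 13.87 kip.
ΣF_x = 0: no horizontal applied forces, so P_x = 0.

P_x = 0, P_y = 13.87 kip, Q_y = 11.13 kip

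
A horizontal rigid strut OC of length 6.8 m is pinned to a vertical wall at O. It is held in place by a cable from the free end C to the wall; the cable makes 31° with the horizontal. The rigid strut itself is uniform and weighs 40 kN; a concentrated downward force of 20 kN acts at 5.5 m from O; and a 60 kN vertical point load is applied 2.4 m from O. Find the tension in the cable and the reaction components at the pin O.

ΣM about O: T·sin31°·6.8 − 40·3.4 − 20·5.5 − 60·2.4 = 0 → T = 390/(6.8·0.515038) = 111.357 ≈ 111.4 kN.
ΣF_x = 0: O_x − T·cos31° = 0 → O_x = 111.357 × 0.857167 = 95.45 kN.
ΣF_y = 0: O_y + T·sin31° − 40 − 20 − 60 = 0 → O_y = 120 − 111.357 × 0.515038 = 62.65 kN.

T = 111.4 kN, O_x = 95.45 kN, O_y = 62.65 kN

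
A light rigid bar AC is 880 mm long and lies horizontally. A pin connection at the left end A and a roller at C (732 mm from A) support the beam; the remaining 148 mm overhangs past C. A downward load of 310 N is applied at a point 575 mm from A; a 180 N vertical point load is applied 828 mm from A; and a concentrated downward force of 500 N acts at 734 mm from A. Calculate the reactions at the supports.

A_x = 0, A_y = 41.52 N, C_y = 948.5 N

Taking moments about A: C_y·732 − 310·575 − 180·828 − 500·734 = 0 → C_y = 694290/732 = 948.484 ≈ 948.5 N.
ΣF_y = 0: A_y + 948.484 − 310 − 180 − 500 = 0 → A_y = 41.52 N.
ΣF_x = 0: no horizontal applied forces, so A_x = 0.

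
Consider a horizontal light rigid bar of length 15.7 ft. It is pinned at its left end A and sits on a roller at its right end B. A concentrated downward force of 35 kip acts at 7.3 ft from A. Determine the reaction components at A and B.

A_x = 0, A_y = 18.73 kip, B_y = 16.27 kip

ΣM about A: B_y·15.7 − 35·7.3 = 0 → B_y = 255.5/15.7 = 16.2739 ≈ 16.27 kip.
ΣF_y = 0: A_y + 16.2739 − 35 = 0 → A_y = 18.73 kip.
ΣF_x = 0: no horizontal applied forces, so A_x = 0.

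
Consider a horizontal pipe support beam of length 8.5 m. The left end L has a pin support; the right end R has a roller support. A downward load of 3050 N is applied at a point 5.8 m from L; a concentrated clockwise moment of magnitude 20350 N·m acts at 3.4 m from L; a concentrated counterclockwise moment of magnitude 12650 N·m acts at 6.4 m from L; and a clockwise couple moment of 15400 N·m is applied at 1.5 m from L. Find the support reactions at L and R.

L_x = 0, L_y = -1749 N, R_y = 4799 N

ΣM about L: R_y·8.5 − 3050·5.8 − 20350 + 12650 − 15400 = 0 → R_y = 40790/8.5 = 4798.82 ≈ 4799 N.
ΣF_y = 0: L_y + 4798.82 − 3050 = 0 → L_y = -1749 N.
ΣF_x = 0: no horizontal applied forces, so L_x = 0.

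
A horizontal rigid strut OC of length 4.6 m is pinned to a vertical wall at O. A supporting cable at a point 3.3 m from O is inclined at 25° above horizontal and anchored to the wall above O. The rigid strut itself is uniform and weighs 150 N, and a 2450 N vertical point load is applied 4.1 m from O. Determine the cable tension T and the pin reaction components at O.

T = 7450 N, O_x = 6752 N, O_y = -548.5 N

ΣM about O: T·sin25°·3.3 − 150·2.3 − 2450·4.1 = 0 → T = 10390/(3.3·0.422618) = 7449.95 ≈ 7450 N.
ΣF_x = 0: O_x − T·cos25° = 0 → O_x = 7449.95 × 0.906308 = 6752 N.
ΣF_y = 0: O_y + T·sin25° − 150 − 2450 = 0 → O_y = 2600 − 7449.95 × 0.422618 = -548.5 N.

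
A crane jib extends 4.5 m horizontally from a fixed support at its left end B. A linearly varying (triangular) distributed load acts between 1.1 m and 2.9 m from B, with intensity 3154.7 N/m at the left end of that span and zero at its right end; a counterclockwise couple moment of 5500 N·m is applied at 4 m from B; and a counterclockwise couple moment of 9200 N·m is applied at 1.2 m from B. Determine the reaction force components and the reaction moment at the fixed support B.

B_x = 0, B_y = 2839 N, M_B = -9873 N·m

Resultant of the triangular load: ½ × 3154.7 × 1.8 = 2839.23 N, acting at 1.7 m from B (one-third of the span from the peak).
ΣF_x = 0: B_x = 0.
ΣF_y = 0: B_y − ½·3154.7·1.8 = 0 → B_y = 2839 N.
ΣM about B: M_B − (½·3154.7·1.8)·1.7 + 5500 + 9200 = 0 → M_B = -9873 N·m.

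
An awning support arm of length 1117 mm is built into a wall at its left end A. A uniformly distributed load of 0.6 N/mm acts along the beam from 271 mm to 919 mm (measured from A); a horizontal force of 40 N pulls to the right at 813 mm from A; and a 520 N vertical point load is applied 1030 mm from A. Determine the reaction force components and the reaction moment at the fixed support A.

Resultant of the distributed load: 0.6 × 648 = 388.8 N at 595 mm from A.
ΣF_x = 0: A_x + 40 = 0 → A_x = -40.00 N.
ΣF_y = 0: A_y − 0.6·648 − 520 = 0 → A_y = 908.8 N.
ΣM about A: M_A − (0.6·648)·595 − 520·1030 = 0 → M_A = 766900 N·mm.

A_x = -40.00 N, A_y = 908.8 N, M_A = 766900 N·mm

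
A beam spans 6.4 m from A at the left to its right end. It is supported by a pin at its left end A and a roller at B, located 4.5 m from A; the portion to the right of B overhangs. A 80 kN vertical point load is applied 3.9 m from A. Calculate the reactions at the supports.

Moments about A: B_y·4.5 − 80·3.9 = 0 → B_y = 312/4.5 = 69.3333 ≈ 69.33 kN.
ΣF_y = 0: A_y + 69.3333 − 80 = 0 → A_y = 10.67 kN.
ΣF_x = 0: no horizontal applied forces, so A_x = 0.

A_x = 0, A_y = 10.67 kN, B_y = 69.33 kN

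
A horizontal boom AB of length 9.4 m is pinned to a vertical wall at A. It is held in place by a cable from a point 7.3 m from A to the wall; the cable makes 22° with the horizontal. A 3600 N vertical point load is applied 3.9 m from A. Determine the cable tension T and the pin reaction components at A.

ΣM about A: T·sin22°·7.3 − 3600·3.9 = 0 → T = 14040/(7.3·0.374607) = 5134.15 ≈ 5134 N.
ΣF_x = 0: A_x − T·cos22° = 0 → A_x = 5134.15 × 0.927184 = 4760 N.
ΣF_y = 0: A_y + T·sin22° − 3600 = 0 → A_y = 3600 − 5134.15 × 0.374607 = 1677 N.

T = 5134 N, A_x = 4760 N, A_y = 1677 N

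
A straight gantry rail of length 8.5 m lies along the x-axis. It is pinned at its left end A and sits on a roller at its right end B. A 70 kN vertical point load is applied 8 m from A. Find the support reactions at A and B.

Taking moments about A: B_y·8.5 − 70·8 = 0 → B_y = 560/8.5 = 65.8824 ≈ 65.88 kN.
ΣF_y = 0: A_y + 65.8824 − 70 = 0 → A_y = 4.118 kN.
ΣF_x = 0: no horizontal applied forces, so A_x = 0.

A_x = 0, A_y = 4.118 kN, B_y = 65.88 kN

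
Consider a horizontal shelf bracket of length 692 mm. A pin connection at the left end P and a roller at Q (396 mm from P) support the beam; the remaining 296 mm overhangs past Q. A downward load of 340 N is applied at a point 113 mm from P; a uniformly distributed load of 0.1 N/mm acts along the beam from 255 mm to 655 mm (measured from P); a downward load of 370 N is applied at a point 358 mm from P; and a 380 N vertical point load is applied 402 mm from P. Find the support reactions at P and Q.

P_x = 0, P_y = 266.8 N, Q_y = 863.2 N

Resultant of the distributed load: 0.1 × 400 = 40 N at 455 mm from P.
Taking moments about P: Q_y·396 − 340·113 − (0.1·400)·455 − 370·358 − 380·402 = 0 → Q_y = 341840/396 = 863.232 ≈ 863.2 N.
ΣF_y = 0: P_y + 863.232 − 340 − 0.1·400 − 370 − 380 = 0 → P_y = 266.8 N.
ΣF_x = 0: no horizontal applied forces, so P_x = 0.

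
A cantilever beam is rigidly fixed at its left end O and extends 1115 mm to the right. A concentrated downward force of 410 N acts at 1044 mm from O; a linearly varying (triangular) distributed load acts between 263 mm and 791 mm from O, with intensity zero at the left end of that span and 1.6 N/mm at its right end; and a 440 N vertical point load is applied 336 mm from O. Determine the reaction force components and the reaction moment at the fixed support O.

Resultant of the triangular load: ½ × 1.6 × 528 = 422.4 N, acting at 615 mm from O (one-third of the span from the peak).
ΣF_x = 0: O_x = 0.
ΣF_y = 0: O_y − 410 − ½·1.6·528 − 440 = 0 → O_y = 1272 N.
ΣM about O: M_O − 410·1044 − (½·1.6·528)·615 − 440·336 = 0 → M_O = 835700 N·mm.

O_x = 0, O_y = 1272 N, M_O = 835700 N·mm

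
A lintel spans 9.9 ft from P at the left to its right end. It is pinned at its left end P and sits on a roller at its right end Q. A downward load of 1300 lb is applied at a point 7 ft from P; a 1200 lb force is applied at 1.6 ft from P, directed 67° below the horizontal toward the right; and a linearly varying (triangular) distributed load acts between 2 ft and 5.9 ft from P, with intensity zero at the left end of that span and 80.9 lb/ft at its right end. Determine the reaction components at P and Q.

P_x = -468.9 lb, P_y = 1391 lb, Q_y = 1171 lb

Resultant of the triangular load: ½ × 80.9 × 3.9 = 157.755 lb, acting at 4.6 ft from P (one-third of the span from the peak).
ΣM about P: Q_y·9.9 − 1300·7 − 1200·sin67°·1.6 − (½·80.9·3.9)·4.6 = 0 → Q_y = 11593/9.9 = 1171.01 ≈ 1171 lb.
ΣF_y = 0: P_y + 1171.01 − 1300 − 1200·sin67° − ½·80.9·3.9 = 0 → P_y = 1391 lb.
ΣF_x = 0: P_x + 1200·cos67° = 0 → P_x = -468.9 lb.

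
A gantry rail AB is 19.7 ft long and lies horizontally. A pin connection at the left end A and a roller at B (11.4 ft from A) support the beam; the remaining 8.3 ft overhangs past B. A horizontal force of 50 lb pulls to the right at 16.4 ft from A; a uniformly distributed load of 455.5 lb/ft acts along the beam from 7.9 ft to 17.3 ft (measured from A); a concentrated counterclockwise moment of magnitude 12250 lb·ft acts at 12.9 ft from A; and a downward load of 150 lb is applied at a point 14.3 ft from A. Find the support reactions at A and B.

A_x = -50.00 lb, A_y = 585.7 lb, B_y = 3846 lb

Resultant of the distributed load: 455.5 × 9.4 = 4281.7 lb at 12.6 ft from A.
Moments about A: B_y·11.4 − (455.5·9.4)·12.6 + 12250 − 150·14.3 = 0 → B_y = 43844.42/11.4 = 3846 lb.
ΣF_y = 0: A_y + 3846 − 455.5·9.4 − 150 = 0 → A_y = 585.7 lb.
ΣF_x = 0: A_x + 50 = 0 → A_x = -50.00 lb.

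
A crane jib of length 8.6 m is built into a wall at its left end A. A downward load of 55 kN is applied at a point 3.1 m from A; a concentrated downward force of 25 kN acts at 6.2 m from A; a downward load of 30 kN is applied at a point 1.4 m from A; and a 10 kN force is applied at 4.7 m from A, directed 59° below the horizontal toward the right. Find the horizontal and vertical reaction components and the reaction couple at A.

ΣF_x = 0: A_x + 10·cos59° = 0 → A_x = -5.150 kN.
ΣF_y = 0: A_y − 55 − 25 − 30 − 10·sin59° = 0 → A_y = 118.6 kN.
ΣM about A: M_A − 55·3.1 − 25·6.2 − 30·1.4 − 10·sin59°·4.7 = 0 → M_A = 407.8 kN·m.

A_x = -5.150 kN, A_y = 118.6 kN, M_A = 407.8 kN·m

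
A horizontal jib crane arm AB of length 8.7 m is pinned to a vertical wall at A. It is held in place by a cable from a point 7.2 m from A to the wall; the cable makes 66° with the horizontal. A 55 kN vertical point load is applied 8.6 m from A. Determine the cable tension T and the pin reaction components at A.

ΣM about A: T·sin66°·7.2 − 55·8.6 = 0 → T = 473/(7.2·0.913545) = 71.9116 ≈ 71.91 kN.
ΣF_x = 0: A_x − T·cos66° = 0 → A_x = 71.9116 × 0.406737 = 29.25 kN.
ΣF_y = 0: A_y + T·sin66° − 55 = 0 → A_y = 55 − 71.9116 × 0.913545 = -10.69 kN.

T = 71.91 kN, A_x = 29.25 kN, A_y = -10.69 kN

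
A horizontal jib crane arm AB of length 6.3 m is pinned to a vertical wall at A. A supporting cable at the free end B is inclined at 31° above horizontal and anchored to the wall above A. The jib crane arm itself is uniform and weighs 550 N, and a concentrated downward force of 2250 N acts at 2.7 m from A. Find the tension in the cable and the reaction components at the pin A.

ΣM about A: T·sin31°·6.3 − 550·3.15 − 2250·2.7 = 0 → T = 7807.5/(6.3·0.515038) = 2406.2 ≈ 2406 N.
ΣF_x = 0: A_x − T·cos31° = 0 → A_x = 2406.2 × 0.857167 = 2063 N.
ΣF_y = 0: A_y + T·sin31° − 550 − 2250 = 0 → A_y = 2800 − 2406.2 × 0.515038 = 1561 N.

T = 2406 N, A_x = 2063 N, A_y = 1561 N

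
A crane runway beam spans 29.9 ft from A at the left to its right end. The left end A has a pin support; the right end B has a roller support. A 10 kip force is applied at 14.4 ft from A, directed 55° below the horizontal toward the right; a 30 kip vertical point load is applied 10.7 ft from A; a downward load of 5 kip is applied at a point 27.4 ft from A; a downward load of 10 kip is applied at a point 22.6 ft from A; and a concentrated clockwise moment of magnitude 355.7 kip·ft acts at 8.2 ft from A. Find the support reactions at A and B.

A_x = -5.736 kip, A_y = 14.47 kip, B_y = 38.72 kip

Moments about A: B_y·29.9 − 10·sin55°·14.4 − 30·10.7 − 5·27.4 − 10·22.6 − 355.7 = 0 → B_y = 1157.66/29.9 = 38.7177 ≈ 38.72 kip.
ΣF_y = 0: A_y + 38.7177 − 10·sin55° − 30 − 5 − 10 = 0 → A_y = 14.47 kip.
ΣF_x = 0: A_x + 10·cos55° = 0 → A_x = -5.736 kip.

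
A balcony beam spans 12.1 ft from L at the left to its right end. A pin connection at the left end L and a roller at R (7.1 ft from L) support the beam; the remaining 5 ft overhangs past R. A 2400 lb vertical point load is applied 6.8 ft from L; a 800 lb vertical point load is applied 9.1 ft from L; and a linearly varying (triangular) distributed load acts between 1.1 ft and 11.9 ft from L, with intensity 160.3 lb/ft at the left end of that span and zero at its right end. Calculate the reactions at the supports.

L_x = 0, L_y = 168.7 lb, R_y = 3897 lb

Resultant of the triangular load: ½ × 160.3 × 10.8 = 865.62 lb, acting at 4.7 ft from L (one-third of the span from the peak).
Taking moments about L: R_y·7.1 − 2400·6.8 − 800·9.1 − (½·160.3·10.8)·4.7 = 0 → R_y = 27668.414/7.1 = 3896.96 ≈ 3897 lb.
ΣF_y = 0: L_y + 3896.96 − 2400 − 800 − ½·160.3·10.8 = 0 → L_y = 168.7 lb.
ΣF_x = 0: no horizontal applied forces, so L_x = 0.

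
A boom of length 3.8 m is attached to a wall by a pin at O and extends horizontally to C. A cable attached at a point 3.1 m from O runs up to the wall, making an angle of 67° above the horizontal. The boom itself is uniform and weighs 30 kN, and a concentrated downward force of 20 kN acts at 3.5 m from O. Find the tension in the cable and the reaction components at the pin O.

ΣM about O: T·sin67°·3.1 − 30·1.9 − 20·3.5 = 0 → T = 127/(3.1·0.920505) = 44.5057 ≈ 44.51 kN.
ΣF_x = 0: O_x − T·cos67° = 0 → O_x = 44.5057 × 0.390731 = 17.39 kN.
ΣF_y = 0: O_y + T·sin67° − 30 − 20 = 0 → O_y = 50 − 44.5057 × 0.920505 = 9.032 kN.

T = 44.51 kN, O_x = 17.39 kN, O_y = 9.032 kN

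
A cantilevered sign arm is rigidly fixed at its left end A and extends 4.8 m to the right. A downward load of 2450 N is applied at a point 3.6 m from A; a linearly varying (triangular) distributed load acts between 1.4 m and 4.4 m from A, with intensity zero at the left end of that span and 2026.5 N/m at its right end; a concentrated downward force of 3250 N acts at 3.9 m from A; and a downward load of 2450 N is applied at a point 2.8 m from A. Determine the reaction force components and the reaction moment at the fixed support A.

A_x = 0, A_y = 11190 N, M_A = 38690 N·m

Resultant of the triangular load: ½ × 2026.5 × 3 = 3039.75 N, acting at 3.4 m from A (one-third of the span from the peak).
ΣF_x = 0: A_x = 0.
ΣF_y = 0: A_y − 2450 − ½·2026.5·3 − 3250 − 2450 = 0 → A_y = 11190 N.
ΣM about A: M_A − 2450·3.6 − (½·2026.5·3)·3.4 − 3250·3.9 − 2450·2.8 = 0 → M_A = 38690 N·m.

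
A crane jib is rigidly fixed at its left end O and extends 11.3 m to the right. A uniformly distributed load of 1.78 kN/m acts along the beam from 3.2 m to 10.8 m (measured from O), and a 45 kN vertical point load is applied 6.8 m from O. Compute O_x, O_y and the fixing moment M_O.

Resultant of the distributed load: 1.78 × 7.6 = 13.528 kN at 7 m from O.
ΣF_x = 0: O_x = 0.
ΣF_y = 0: O_y − 1.78·7.6 − 45 = 0 → O_y = 58.53 kN.
ΣM about O: M_O − (1.78·7.6)·7 − 45·6.8 = 0 → M_O = 400.7 kN·m.

O_x = 0, O_y = 58.53 kN, M_O = 400.7 kN·m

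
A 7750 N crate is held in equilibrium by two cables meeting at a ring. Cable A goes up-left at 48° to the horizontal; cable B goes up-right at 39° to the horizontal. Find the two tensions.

ΣF_x = 0: −T_A·cos48° + T_B·cos39° = 0 → T_B = 0.86101·T_A.
ΣF_y = 0: T_A·sin48° + T_B·sin39° = 7750.
Substitute: T_A·(0.743145 + 0.86101·0.62932) = 7750 → T_A = 6031.15 ≈ 6031 N.
Then T_B = 0.86101 × 6031.15 = 5193 N.

T_A = 6031 N, T_B = 5193 N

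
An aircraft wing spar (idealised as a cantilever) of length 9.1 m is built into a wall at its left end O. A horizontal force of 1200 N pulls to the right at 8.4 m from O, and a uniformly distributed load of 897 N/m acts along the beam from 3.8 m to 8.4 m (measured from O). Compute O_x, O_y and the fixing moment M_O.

Resultant of the distributed load: 897 × 4.6 = 4126.2 N at 6.1 m from O.
ΣF_x = 0: O_x + 1200 = 0 → O_x = -1200 N.
ΣF_y = 0: O_y − 897·4.6 = 0 → O_y = 4126 N.
ΣM about O: M_O − (897·4.6)·6.1 = 0 → M_O = 25170 N·m.

O_x = -1200 N, O_y = 4126 N, M_O = 25170 N·m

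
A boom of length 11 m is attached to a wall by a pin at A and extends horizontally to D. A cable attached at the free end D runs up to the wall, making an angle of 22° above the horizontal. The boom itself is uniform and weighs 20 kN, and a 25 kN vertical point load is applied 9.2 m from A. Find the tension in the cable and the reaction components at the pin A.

T = 82.51 kN, A_x = 76.50 kN, A_y = 14.09 kN

ΣM about A: T·sin22°·11 − 20·5.5 − 25·9.2 = 0 → T = 340/(11·0.374607) = 82.5107 ≈ 82.51 kN.
ΣF_x = 0: A_x − T·cos22° = 0 → A_x = 82.5107 × 0.927184 = 76.50 kN.
ΣF_y = 0: A_y + T·sin22° − 20 − 25 = 0 → A_y = 45 − 82.5107 × 0.374607 = 14.09 kN.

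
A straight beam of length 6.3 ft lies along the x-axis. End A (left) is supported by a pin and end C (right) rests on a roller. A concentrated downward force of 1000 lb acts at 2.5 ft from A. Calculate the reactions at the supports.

A_x = 0, A_y = 603.2 lb, C_y = 396.8 lb

Taking moments about A: C_y·6.3 − 1000·2.5 = 0 → C_y = 2500/6.3 = 396.825 ≈ 396.8 lb.
ΣF_y = 0: A_y + 396.825 − 1000 = 0 → A_y = 603.2 lb.
ΣF_x = 0: no horizontal applied forces, so A_x = 0.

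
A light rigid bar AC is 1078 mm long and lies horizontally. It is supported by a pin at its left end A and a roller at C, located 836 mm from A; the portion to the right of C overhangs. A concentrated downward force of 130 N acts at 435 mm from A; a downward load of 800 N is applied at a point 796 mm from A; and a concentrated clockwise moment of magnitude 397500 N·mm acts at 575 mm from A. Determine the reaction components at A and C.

A_x = 0, A_y = -374.8 N, C_y = 1305 N

Taking moments about A: C_y·836 − 130·435 − 800·796 − 397500 = 0 → C_y = 1090850/836 = 1304.84 ≈ 1305 N.
ΣF_y = 0: A_y + 1304.84 − 130 − 800 = 0 → A_y = -374.8 N.
ΣF_x = 0: no horizontal applied forces, so A_x = 0.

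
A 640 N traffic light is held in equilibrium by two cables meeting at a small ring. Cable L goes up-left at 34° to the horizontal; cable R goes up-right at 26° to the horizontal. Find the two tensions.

ΣF_x = 0: −T_L·cos34° + T_R·cos26° = 0 → T_R = 0.922389·T_L.
ΣF_y = 0: T_L·sin34° + T_R·sin26° = 640.
Substitute: T_L·(0.559193 + 0.922389·0.438371) = 640 → T_L = 664.216 ≈ 664.2 N.
Then T_R = 0.922389 × 664.216 = 612.7 N.

T_L = 664.2 N, T_R = 612.7 N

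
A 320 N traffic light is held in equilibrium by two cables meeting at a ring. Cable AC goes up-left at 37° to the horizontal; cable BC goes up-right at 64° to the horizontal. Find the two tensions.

T_AC = 142.9 N, T_BC = 260.3 N

ΣF_x = 0: −T_AC·cos37° + T_BC·cos64° = 0 → T_BC = 1.82182·T_AC.
ΣF_y = 0: T_AC·sin37° + T_BC·sin64° = 320.
Substitute: T_AC·(0.601815 + 1.82182·0.898794) = 320 → T_AC = 142.905 ≈ 142.9 N.
Then T_BC = 1.82182 × 142.905 = 260.3 N.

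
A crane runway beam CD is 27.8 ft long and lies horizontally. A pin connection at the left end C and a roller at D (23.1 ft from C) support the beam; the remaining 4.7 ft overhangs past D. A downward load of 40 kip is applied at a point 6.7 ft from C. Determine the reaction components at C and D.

C_x = 0, C_y = 28.40 kip, D_y = 11.60 kip

ΣM about C: D_y·23.1 − 40·6.7 = 0 → D_y = 268/23.1 = 11.6017 ≈ 11.60 kip.
ΣF_y = 0: C_y + 11.6017 − 40 = 0 → C_y = 28.40 kip.
ΣF_x = 0: no horizontal applied forces, so C_x = 0.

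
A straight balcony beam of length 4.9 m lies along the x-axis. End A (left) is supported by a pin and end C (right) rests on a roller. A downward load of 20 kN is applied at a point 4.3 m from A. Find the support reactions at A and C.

A_x = 0, A_y = 2.449 kN, C_y = 17.55 kN

Moments about A: C_y·4.9 − 20·4.3 = 0 → C_y = 86/4.9 = 17.551 ≈ 17.55 kN.
ΣF_y = 0: A_y + 17.551 − 20 = 0 → A_y = 2.449 kN.
ΣF_x = 0: no horizontal applied forces, so A_x = 0.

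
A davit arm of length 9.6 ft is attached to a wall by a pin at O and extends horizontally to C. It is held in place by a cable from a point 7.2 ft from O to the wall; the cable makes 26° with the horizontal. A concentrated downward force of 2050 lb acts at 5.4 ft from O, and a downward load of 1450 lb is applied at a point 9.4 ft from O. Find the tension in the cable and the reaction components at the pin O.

ΣM about O: T·sin26°·7.2 − 2050·5.4 − 1450·9.4 = 0 → T = 24700/(7.2·0.438371) = 7825.69 ≈ 7826 lb.
ΣF_x = 0: O_x − T·cos26° = 0 → O_x = 7825.69 × 0.898794 = 7034 lb.
ΣF_y = 0: O_y + T·sin26° − 2050 − 1450 = 0 → O_y = 3500 − 7825.69 × 0.438371 = 69.44 lb.

T = 7826 lb, O_x = 7034 lb, O_y = 69.44 lb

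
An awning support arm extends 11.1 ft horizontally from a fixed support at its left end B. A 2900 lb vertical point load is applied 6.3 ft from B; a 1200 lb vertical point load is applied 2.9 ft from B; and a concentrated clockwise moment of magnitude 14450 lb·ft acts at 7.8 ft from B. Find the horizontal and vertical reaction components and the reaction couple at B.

B_x = 0, B_y = 4100 lb, M_B = 36200 lb·ft

ΣF_x = 0: B_x = 0.
ΣF_y = 0: B_y − 2900 − 1200 = 0 → B_y = 4100 lb.
ΣM about B: M_B − 2900·6.3 − 1200·2.9 − 14450 = 0 → M_B = 36200 lb·ft.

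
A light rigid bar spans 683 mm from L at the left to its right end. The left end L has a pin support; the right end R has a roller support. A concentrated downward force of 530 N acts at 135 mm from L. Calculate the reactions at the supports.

ΣM about L: R_y·683 − 530·135 = 0 → R_y = 71550/683 = 104.758 ≈ 104.8 N.
ΣF_y = 0: L_y + 104.758 − 530 = 0 → L_y = 425.2 N.
ΣF_x = 0: no horizontal applied forces, so L_x = 0.

L_x = 0, L_y = 425.2 N, R_y = 104.8 N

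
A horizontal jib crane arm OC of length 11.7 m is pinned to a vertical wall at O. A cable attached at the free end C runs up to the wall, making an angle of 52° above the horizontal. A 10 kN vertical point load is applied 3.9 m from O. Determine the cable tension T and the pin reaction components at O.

ΣM about O: T·sin52°·11.7 − 10·3.9 = 0 → T = 39/(11.7·0.788011) = 4.23006 ≈ 4.230 kN.
ΣF_x = 0: O_x − T·cos52° = 0 → O_x = 4.23006 × 0.615661 = 2.604 kN.
ΣF_y = 0: O_y + T·sin52° − 10 = 0 → O_y = 10 − 4.23006 × 0.788011 = 6.667 kN.

T = 4.230 kN, O_x = 2.604 kN, O_y = 6.667 kN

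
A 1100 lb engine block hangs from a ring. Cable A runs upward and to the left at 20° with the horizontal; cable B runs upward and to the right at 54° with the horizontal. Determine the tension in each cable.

ΣF_x = 0: −T_A·cos20° + T_B·cos54° = 0 → T_B = 1.5987·T_A.
ΣF_y = 0: T_A·sin20° + T_B·sin54° = 1100.
Substitute: T_A·(0.34202 + 1.5987·0.809017) = 1100 → T_A = 672.62 ≈ 672.6 lb.
Then T_B = 1.5987 × 672.62 = 1075 lb.

T_A = 672.6 lb, T_B = 1075 lb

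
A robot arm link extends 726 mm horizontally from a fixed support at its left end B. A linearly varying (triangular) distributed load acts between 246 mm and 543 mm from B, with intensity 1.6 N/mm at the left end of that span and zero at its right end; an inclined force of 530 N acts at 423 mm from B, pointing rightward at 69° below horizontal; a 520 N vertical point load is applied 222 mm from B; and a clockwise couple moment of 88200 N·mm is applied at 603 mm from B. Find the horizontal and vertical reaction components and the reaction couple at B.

B_x = -189.9 N, B_y = 1252 N, M_B = 494900 N·mm

Resultant of the triangular load: ½ × 1.6 × 297 = 237.6 N, acting at 345 mm from B (one-third of the span from the peak).
ΣF_x = 0: B_x + 530·cos69° = 0 → B_x = -189.9 N.
ΣF_y = 0: B_y − ½·1.6·297 − 530·sin69° − 520 = 0 → B_y = 1252 N.
ΣM about B: M_B − (½·1.6·297)·345 − 530·sin69°·423 − 520·222 − 88200 = 0 → M_B = 494900 N·mm.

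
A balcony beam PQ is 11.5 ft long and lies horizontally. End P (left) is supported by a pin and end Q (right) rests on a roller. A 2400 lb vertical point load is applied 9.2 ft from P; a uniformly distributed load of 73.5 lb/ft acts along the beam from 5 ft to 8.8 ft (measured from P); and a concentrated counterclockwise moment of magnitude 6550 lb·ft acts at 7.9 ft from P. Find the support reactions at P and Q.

P_x = 0, P_y = 1161 lb, Q_y = 1518 lb

Resultant of the distributed load: 73.5 × 3.8 = 279.3 lb at 6.9 ft from P.
ΣM about P: Q_y·11.5 − 2400·9.2 − (73.5·3.8)·6.9 + 6550 = 0 → Q_y = 17457.17/11.5 = 1518.01 ≈ 1518 lb.
ΣF_y = 0: P_y + 1518.01 − 2400 − 73.5·3.8 = 0 → P_y = 1161 lb.
ΣF_x = 0: no horizontal applied forces, so P_x = 0.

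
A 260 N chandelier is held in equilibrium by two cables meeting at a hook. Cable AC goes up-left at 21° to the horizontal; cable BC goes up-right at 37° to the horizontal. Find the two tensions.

ΣF_x = 0: −T_AC·cos21° + T_BC·cos37° = 0 → T_BC = 1.16897·T_AC.
ΣF_y = 0: T_AC·sin21° + T_BC·sin37° = 260.
Substitute: T_AC·(0.358368 + 1.16897·0.601815) = 260 → T_AC = 244.851 ≈ 244.9 N.
Then T_BC = 1.16897 × 244.851 = 286.2 N.

T_AC = 244.9 N, T_BC = 286.2 N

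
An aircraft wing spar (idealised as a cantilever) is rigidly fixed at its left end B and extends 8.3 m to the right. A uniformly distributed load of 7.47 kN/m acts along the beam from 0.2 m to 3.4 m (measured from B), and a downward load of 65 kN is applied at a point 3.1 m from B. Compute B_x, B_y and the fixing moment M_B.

Resultant of the distributed load: 7.47 × 3.2 = 23.904 kN at 1.8 m from B.
ΣF_x = 0: B_x = 0.
ΣF_y = 0: B_y − 7.47·3.2 − 65 = 0 → B_y = 88.90 kN.
ΣM about B: M_B − (7.47·3.2)·1.8 − 65·3.1 = 0 → M_B = 244.5 kN·m.

B_x = 0, B_y = 88.90 kN, M_B = 244.5 kN·m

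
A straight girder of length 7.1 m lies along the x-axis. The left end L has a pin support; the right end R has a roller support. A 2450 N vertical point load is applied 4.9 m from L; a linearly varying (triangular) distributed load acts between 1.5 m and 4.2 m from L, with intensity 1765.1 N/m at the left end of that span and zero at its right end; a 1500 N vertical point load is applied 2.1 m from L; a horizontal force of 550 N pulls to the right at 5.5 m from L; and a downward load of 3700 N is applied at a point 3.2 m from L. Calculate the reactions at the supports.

Resultant of the triangular load: ½ × 1765.1 × 2.7 = 2382.885 N, acting at 2.4 m from L (one-third of the span from the peak).
ΣM about L: R_y·7.1 − 2450·4.9 − (½·1765.1·2.7)·2.4 − 1500·2.1 − 3700·3.2 = 0 → R_y = 32713.924/7.1 = 4607.59 ≈ 4608 N.
ΣF_y = 0: L_y + 4607.59 − 2450 − ½·1765.1·2.7 − 1500 − 3700 = 0 → L_y = 5425 N.
ΣF_x = 0: L_x + 550 = 0 → L_x = -550.0 N.

L_x = -550.0 N, L_y = 5425 N, R_y = 4608 N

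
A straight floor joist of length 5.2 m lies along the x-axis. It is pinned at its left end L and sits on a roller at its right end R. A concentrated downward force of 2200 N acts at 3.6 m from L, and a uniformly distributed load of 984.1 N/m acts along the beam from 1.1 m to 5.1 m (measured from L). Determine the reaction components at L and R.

Resultant of the distributed load: 984.1 × 4 = 3936.4 N at 3.1 m from L.
Moments about L: R_y·5.2 − 2200·3.6 − (984.1·4)·3.1 = 0 → R_y = 20122.84/5.2 = 3869.78 ≈ 3870 N.
ΣF_y = 0: L_y + 3869.78 − 2200 − 984.1·4 = 0 → L_y = 2267 N.
ΣF_x = 0: no horizontal applied forces, so L_x = 0.

L_x = 0, L_y = 2267 N, R_y = 3870 N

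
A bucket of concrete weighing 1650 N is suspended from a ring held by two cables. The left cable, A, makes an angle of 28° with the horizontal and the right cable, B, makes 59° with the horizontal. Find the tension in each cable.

T_A = 851.0 N, T_B = 1459 N

ΣF_x = 0: −T_A·cos28° + T_B·cos59° = 0 → T_B = 1.71433·T_A.
ΣF_y = 0: T_A·sin28° + T_B·sin59° = 1650.
Substitute: T_A·(0.469472 + 1.71433·0.857167) = 1650 → T_A = 850.981 ≈ 851.0 N.
Then T_B = 1.71433 × 850.981 = 1459 N.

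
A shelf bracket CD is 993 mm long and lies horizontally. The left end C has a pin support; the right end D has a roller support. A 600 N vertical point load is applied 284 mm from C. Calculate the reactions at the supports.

C_x = 0, C_y = 428.4 N, D_y = 171.6 N

Taking moments about C: D_y·993 − 600·284 = 0 → D_y = 170400/993 = 171.601 ≈ 171.6 N.
ΣF_y = 0: C_y + 171.601 − 600 = 0 → C_y = 428.4 N.
ΣF_x = 0: no horizontal applied forces, so C_x = 0.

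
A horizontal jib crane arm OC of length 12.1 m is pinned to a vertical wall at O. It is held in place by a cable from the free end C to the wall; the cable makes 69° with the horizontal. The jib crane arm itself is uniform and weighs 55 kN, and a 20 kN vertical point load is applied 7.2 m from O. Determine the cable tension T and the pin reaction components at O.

ΣM about O: T·sin69°·12.1 − 55·6.05 − 20·7.2 = 0 → T = 476.75/(12.1·0.93358) = 42.204 ≈ 42.20 kN.
ΣF_x = 0: O_x − T·cos69° = 0 → O_x = 42.204 × 0.358368 = 15.12 kN.
ΣF_y = 0: O_y + T·sin69° − 55 − 20 = 0 → O_y = 75 − 42.204 × 0.93358 = 35.60 kN.

T = 42.20 kN, O_x = 15.12 kN, O_y = 35.60 kN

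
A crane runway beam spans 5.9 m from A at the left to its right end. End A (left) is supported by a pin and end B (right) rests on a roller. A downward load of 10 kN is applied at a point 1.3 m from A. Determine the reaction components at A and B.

Taking moments about A: B_y·5.9 − 10·1.3 = 0 → B_y = 13/5.9 = 2.20339 ≈ 2.203 kN.
ΣF_y = 0: A_y + 2.20339 − 10 = 0 → A_y = 7.797 kN.
ΣF_x = 0: no horizontal applied forces, so A_x = 0.

A_x = 0, A_y = 7.797 kN, B_y = 2.203 kN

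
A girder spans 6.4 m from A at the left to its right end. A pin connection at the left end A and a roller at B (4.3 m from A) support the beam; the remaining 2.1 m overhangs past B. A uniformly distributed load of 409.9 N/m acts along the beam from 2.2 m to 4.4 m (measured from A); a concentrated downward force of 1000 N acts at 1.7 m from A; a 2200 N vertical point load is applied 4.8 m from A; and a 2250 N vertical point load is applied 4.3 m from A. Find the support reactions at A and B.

Resultant of the distributed load: 409.9 × 2.2 = 901.78 N at 3.3 m from A.
Taking moments about A: B_y·4.3 − (409.9·2.2)·3.3 − 1000·1.7 − 2200·4.8 − 2250·4.3 = 0 → B_y = 24910.874/4.3 = 5793.23 ≈ 5793 N.
ΣF_y = 0: A_y + 5793.23 − 409.9·2.2 − 1000 − 2200 − 2250 = 0 → A_y = 558.6 N.
ΣF_x = 0: no horizontal applied forces, so A_x = 0.

A_x = 0, A_y = 558.6 N, B_y = 5793 N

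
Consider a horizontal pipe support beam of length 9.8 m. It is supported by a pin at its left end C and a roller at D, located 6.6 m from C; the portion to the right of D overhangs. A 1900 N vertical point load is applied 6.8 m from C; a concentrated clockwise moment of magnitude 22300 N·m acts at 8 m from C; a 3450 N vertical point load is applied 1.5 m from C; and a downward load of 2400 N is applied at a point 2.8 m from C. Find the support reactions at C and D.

C_x = 0, C_y = 611.4 N, D_y = 7139 N

ΣM about C: D_y·6.6 − 1900·6.8 − 22300 − 3450·1.5 − 2400·2.8 = 0 → D_y = 47115/6.6 = 7138.64 ≈ 7139 N.
ΣF_y = 0: C_y + 7138.64 − 1900 − 3450 − 2400 = 0 → C_y = 611.4 N.
ΣF_x = 0: no horizontal applied forces, so C_x = 0.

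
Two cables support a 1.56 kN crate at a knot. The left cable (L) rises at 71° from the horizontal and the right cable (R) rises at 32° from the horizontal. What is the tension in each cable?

T_L = 1.358 kN, T_R = 0.5212 kN

ΣF_x = 0: −T_L·cos71° + T_R·cos32° = 0 → T_R = 0.383903·T_L.
ΣF_y = 0: T_L·sin71° + T_R·sin32° = 1.56.
Substitute: T_L·(0.945519 + 0.383903·0.529919) = 1.56 → T_L = 1.35775 ≈ 1.358 kN.
Then T_R = 0.383903 × 1.35775 = 0.5212 kN.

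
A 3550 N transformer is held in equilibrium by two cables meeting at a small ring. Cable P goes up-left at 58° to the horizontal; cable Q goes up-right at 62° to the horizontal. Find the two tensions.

T_P = 1924 N, T_Q = 2172 N

ΣF_x = 0: −T_P·cos58° + T_Q·cos62° = 0 → T_Q = 1.12876·T_P.
ΣF_y = 0: T_P·sin58° + T_Q·sin62° = 3550.
Substitute: T_P·(0.848048 + 1.12876·0.882948) = 3550 → T_P = 1924.45 ≈ 1924 N.
Then T_Q = 1.12876 × 1924.45 = 2172 N.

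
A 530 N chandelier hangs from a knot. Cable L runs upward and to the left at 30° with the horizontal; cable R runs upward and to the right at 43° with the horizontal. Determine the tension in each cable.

T_L = 405.3 N, T_R = 480.0 N

ΣF_x = 0: −T_L·cos30° + T_R·cos43° = 0 → T_R = 1.18414·T_L.
ΣF_y = 0: T_L·sin30° + T_R·sin43° = 530.
Substitute: T_L·(0.5 + 1.18414·0.681998) = 530 → T_L = 405.329 ≈ 405.3 N.
Then T_R = 1.18414 × 405.329 = 480.0 N.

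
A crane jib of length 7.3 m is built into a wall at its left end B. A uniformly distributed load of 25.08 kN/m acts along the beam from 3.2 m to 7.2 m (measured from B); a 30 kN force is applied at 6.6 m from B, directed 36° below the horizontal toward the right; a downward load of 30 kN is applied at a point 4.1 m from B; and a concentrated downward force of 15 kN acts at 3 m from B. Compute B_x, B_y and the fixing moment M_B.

B_x = -24.27 kN, B_y = 163.0 kN, M_B = 806.0 kN·m

Resultant of the distributed load: 25.08 × 4 = 100.32 kN at 5.2 m from B.
ΣF_x = 0: B_x + 30·cos36° = 0 → B_x = -24.27 kN.
ΣF_y = 0: B_y − 25.08·4 − 30·sin36° − 30 − 15 = 0 → B_y = 163.0 kN.
ΣM about B: M_B − (25.08·4)·5.2 − 30·sin36°·6.6 − 30·4.1 − 15·3 = 0 → M_B = 806.0 kN·m.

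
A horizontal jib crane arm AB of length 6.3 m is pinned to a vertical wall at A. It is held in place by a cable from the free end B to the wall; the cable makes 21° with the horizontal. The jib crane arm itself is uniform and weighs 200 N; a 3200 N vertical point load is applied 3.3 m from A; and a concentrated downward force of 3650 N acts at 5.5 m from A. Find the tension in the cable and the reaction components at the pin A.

ΣM about A: T·sin21°·6.3 − 200·3.15 − 3200·3.3 − 3650·5.5 = 0 → T = 31265/(6.3·0.358368) = 13848.1 ≈ 13850 N.
ΣF_x = 0: A_x − T·cos21° = 0 → A_x = 13848.1 × 0.93358 = 12930 N.
ΣF_y = 0: A_y + T·sin21° − 200 − 3200 − 3650 = 0 → A_y = 7050 − 13848.1 × 0.358368 = 2087 N.

T = 13850 N, A_x = 12930 N, A_y = 2087 N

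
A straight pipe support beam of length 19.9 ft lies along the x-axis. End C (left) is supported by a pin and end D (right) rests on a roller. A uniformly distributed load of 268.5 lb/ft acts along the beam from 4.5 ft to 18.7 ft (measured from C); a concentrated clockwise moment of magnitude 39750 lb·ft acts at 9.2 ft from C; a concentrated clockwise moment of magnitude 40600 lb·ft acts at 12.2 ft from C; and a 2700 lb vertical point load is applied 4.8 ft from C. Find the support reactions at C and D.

C_x = 0, C_y = -398.7 lb, D_y = 6911 lb

Resultant of the distributed load: 268.5 × 14.2 = 3812.7 lb at 11.6 ft from C.
Moments about C: D_y·19.9 − (268.5·14.2)·11.6 − 39750 − 40600 − 2700·4.8 = 0 → D_y = 137537.32/19.9 = 6911.42 ≈ 6911 lb.
ΣF_y = 0: C_y + 6911.42 − 268.5·14.2 − 2700 = 0 → C_y = -398.7 lb.
ΣF_x = 0: no horizontal applied forces, so C_x = 0.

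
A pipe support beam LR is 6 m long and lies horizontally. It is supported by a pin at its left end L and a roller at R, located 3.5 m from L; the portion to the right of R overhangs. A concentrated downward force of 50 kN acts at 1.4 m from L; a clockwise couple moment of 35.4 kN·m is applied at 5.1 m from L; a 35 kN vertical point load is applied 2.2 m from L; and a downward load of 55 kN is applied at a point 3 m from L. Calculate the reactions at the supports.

Taking moments about L: R_y·3.5 − 50·1.4 − 35.4 − 35·2.2 − 55·3 = 0 → R_y = 347.4/3.5 = 99.2571 ≈ 99.26 kN.
ΣF_y = 0: L_y + 99.2571 − 50 − 35 − 55 = 0 → L_y = 40.74 kN.
ΣF_x = 0: no horizontal applied forces, so L_x = 0.

L_x = 0, L_y = 40.74 kN, R_y = 99.26 kN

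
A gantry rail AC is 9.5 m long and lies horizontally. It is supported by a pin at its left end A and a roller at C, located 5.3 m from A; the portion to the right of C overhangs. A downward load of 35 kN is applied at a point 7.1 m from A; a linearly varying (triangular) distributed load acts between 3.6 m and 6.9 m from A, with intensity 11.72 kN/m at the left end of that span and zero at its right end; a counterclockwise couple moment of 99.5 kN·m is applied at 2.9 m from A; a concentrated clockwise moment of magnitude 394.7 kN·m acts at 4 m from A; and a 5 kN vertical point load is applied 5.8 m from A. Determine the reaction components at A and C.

Resultant of the triangular load: ½ × 11.72 × 3.3 = 19.338 kN, acting at 4.7 m from A (one-third of the span from the peak).
Moments about A: C_y·5.3 − 35·7.1 − (½·11.72·3.3)·4.7 + 99.5 − 394.7 − 5·5.8 = 0 → C_y = 663.5886/5.3 = 125.205 ≈ 125.2 kN.
ΣF_y = 0: A_y + 125.205 − 35 − ½·11.72·3.3 − 5 = 0 → A_y = -65.87 kN.
ΣF_x = 0: no horizontal applied forces, so A_x = 0.

A_x = 0, A_y = -65.87 kN, C_y = 125.2 kN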